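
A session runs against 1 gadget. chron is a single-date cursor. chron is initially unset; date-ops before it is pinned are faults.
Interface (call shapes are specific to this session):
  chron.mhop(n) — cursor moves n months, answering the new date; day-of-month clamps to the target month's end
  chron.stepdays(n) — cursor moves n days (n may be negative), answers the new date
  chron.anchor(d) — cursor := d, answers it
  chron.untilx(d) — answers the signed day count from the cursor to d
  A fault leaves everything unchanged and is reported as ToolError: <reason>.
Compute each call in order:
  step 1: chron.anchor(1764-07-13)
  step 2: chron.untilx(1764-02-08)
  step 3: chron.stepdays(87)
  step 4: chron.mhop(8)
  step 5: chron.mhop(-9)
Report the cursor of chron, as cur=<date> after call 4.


Answer: cur=1765-06-08

Derivation:
% chron.anchor(d=1764-07-13) ~> 1764-07-13
% chron.untilx(d=1764-02-08) ~> -156
% chron.stepdays(n=87) ~> 1764-10-08
% chron.mhop(n=8) ~> 1765-06-08
% chron.mhop(n=-9) ~> 1764-09-08


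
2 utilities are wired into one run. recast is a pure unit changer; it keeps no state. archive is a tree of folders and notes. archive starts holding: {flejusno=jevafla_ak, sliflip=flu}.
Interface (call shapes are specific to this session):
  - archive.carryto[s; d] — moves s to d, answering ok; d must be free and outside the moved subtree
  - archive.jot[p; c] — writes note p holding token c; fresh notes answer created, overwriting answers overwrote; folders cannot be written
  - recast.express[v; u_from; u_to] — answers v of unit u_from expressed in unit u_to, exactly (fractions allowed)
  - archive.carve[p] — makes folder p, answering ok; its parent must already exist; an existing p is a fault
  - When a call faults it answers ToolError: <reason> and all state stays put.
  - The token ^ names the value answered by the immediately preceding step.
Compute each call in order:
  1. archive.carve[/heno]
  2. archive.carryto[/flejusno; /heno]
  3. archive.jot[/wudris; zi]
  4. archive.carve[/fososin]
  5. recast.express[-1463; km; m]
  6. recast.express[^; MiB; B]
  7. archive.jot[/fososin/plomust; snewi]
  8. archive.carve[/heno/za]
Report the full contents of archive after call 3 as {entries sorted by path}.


Answer: {flejusno=jevafla_ak, heno/, sliflip=flu, wudris=zi}

Derivation:
Using archive.carve with p: /heno, and see ok.
I run archive.carryto with s: /flejusno, d: /heno, — result: ToolError: exists.
I try archive.jot with p: /wudris, c: zi, yielding created.
Next I call archive.carve with p: /fososin, and see ok.
Next I call recast.express with v: -1463, u_from: km, u_to: m, — result: -1463000.
Then recast.express with v: ^, u_from: MiB, u_to: B, yielding -1534066688000.
I run archive.jot with p: /fososin/plomust, c: snewi: created.
I call archive.carve with p: /heno/za, which returns ok.


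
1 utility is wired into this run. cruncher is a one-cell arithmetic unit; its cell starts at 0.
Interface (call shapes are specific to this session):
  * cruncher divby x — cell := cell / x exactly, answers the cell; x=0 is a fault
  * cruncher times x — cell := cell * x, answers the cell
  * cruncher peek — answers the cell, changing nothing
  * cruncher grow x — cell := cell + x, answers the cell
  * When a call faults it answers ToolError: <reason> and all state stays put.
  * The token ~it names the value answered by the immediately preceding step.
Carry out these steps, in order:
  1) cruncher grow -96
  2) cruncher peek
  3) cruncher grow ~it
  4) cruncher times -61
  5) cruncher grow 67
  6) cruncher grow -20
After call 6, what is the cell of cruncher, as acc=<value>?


Answer: acc=11759

Derivation:
Step: cruncher grow[x: -96]
Result: -96
Step: cruncher peek[]
Result: -96
Step: cruncher grow[x: ~it]
Result: -192
Step: cruncher times[x: -61]
Result: 11712
Step: cruncher grow[x: 67]
Result: 11779
Step: cruncher grow[x: -20]
Result: 11759


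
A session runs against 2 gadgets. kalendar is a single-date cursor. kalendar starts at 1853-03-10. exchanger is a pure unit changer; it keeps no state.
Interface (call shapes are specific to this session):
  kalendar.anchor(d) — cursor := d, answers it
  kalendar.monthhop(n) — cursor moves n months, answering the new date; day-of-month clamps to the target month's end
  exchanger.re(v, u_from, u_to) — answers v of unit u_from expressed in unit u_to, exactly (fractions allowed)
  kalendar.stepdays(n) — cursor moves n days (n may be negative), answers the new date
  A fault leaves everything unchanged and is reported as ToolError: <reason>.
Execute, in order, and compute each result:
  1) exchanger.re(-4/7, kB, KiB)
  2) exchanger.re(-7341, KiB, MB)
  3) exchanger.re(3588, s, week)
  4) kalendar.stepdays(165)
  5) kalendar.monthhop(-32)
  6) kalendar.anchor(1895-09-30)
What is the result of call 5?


Answer: 1850-12-22

Derivation:
Do: re[v=-4/7; u_from=kB; u_to=KiB]
See: -125/224
Do: re[v=-7341; u_from=KiB; u_to=MB]
See: -117456/15625
Do: re[v=3588; u_from=s; u_to=week]
See: 299/50400
Do: stepdays[n=165]
See: 1853-08-22
Do: monthhop[n=-32]
See: 1850-12-22
Do: anchor[d=1895-09-30]
See: 1895-09-30


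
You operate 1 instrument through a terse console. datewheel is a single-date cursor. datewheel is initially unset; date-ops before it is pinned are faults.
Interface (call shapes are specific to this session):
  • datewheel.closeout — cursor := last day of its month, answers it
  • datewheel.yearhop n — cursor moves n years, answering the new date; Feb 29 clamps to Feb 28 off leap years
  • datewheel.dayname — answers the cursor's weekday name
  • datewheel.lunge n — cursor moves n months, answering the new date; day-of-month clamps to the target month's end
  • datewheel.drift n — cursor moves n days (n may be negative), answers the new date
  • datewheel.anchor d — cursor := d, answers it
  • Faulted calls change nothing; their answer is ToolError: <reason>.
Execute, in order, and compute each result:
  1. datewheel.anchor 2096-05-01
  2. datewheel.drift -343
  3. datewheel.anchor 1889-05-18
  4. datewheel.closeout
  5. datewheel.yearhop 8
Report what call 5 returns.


Answer: 1897-05-31

Derivation:
Do: datewheel.anchor[d: 2096-05-01]
See: 2096-05-01
Do: datewheel.drift[n: -343]
See: 2095-05-24
Do: datewheel.anchor[d: 1889-05-18]
See: 1889-05-18
Do: datewheel.closeout[]
See: 1889-05-31
Do: datewheel.yearhop[n: 8]
See: 1897-05-31


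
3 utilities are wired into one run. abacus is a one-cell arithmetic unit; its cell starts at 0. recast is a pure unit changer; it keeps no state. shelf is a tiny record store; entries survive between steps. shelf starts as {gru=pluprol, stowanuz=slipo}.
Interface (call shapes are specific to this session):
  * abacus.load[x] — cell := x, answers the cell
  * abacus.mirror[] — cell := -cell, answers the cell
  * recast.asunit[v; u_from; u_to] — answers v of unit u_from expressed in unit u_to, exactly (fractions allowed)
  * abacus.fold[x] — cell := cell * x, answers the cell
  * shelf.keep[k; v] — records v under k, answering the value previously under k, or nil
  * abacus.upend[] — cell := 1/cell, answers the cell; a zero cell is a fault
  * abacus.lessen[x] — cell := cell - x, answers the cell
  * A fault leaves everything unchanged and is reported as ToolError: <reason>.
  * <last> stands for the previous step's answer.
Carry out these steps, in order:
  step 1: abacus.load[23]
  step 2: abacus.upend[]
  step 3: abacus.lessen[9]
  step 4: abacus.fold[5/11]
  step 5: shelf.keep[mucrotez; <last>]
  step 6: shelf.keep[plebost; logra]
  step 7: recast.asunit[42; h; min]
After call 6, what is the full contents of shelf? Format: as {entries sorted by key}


Answer: {gru=pluprol, mucrotez=-1030/253, plebost=logra, stowanuz=slipo}

Derivation:
~$ load x→23
  23
~$ upend
  1/23
~$ lessen x→9
  -206/23
~$ fold x→5/11
  -1030/253
~$ keep k→mucrotez v→<last>
  nil
~$ keep k→plebost v→logra
  nil
~$ asunit v→42 u_from→h u_to→min
  2520


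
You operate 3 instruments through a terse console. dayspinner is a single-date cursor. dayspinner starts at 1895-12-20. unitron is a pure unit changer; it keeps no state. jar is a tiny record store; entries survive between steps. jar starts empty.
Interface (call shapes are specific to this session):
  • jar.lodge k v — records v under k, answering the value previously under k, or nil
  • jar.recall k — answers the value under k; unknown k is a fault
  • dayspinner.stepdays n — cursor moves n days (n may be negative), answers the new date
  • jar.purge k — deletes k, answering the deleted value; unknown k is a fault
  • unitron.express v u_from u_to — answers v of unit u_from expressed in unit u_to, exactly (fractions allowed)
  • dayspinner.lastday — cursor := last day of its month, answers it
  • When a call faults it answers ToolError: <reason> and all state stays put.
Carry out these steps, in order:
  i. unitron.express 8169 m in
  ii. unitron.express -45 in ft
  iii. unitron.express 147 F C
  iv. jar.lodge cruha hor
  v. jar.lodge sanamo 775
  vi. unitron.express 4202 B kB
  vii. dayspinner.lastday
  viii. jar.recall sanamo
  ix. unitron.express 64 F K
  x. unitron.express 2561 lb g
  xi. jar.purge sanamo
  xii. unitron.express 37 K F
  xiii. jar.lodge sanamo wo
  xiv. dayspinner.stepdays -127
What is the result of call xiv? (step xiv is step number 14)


-- unitron.express(v→8169, u_from→m, u_to→in) ~> 40845000/127
-- unitron.express(v→-45, u_from→in, u_to→ft) ~> -15/4
-- unitron.express(v→147, u_from→F, u_to→C) ~> 575/9
-- jar.lodge(k→cruha, v→hor) ~> nil
-- jar.lodge(k→sanamo, v→775) ~> nil
-- unitron.express(v→4202, u_from→B, u_to→kB) ~> 2101/500
-- dayspinner.lastday() ~> 1895-12-31
-- jar.recall(k→sanamo) ~> 775
-- unitron.express(v→64, u_from→F, u_to→K) ~> 52367/180
-- unitron.express(v→2561, u_from→lb, u_to→g) ~> 116165005957/100000
-- jar.purge(k→sanamo) ~> 775
-- unitron.express(v→37, u_from→K, u_to→F) ~> -39307/100
-- jar.lodge(k→sanamo, v→wo) ~> nil
-- dayspinner.stepdays(n→-127) ~> 1895-08-26

Answer: 1895-08-26


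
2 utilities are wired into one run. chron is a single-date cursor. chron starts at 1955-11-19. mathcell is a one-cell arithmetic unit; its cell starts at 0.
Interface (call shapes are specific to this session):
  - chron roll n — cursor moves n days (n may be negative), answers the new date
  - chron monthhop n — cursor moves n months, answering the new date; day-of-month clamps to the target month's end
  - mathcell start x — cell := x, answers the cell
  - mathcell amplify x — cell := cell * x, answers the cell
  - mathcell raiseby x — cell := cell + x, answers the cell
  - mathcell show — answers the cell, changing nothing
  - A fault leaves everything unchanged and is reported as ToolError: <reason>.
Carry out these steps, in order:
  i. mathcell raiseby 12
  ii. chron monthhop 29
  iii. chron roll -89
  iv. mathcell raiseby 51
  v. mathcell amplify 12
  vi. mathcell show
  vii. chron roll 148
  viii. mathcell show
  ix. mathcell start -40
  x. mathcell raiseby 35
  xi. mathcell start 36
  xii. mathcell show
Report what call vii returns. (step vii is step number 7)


Answer: 1958-06-17

Derivation:
·→ mathcell raiseby(x=12)
·← 12
·→ chron monthhop(n=29)
·← 1958-04-19
·→ chron roll(n=-89)
·← 1958-01-20
·→ mathcell raiseby(x=51)
·← 63
·→ mathcell amplify(x=12)
·← 756
·→ mathcell show()
·← 756
·→ chron roll(n=148)
·← 1958-06-17
·→ mathcell show()
·← 756
·→ mathcell start(x=-40)
·← -40
·→ mathcell raiseby(x=35)
·← -5
·→ mathcell start(x=36)
·← 36
·→ mathcell show()
·← 36


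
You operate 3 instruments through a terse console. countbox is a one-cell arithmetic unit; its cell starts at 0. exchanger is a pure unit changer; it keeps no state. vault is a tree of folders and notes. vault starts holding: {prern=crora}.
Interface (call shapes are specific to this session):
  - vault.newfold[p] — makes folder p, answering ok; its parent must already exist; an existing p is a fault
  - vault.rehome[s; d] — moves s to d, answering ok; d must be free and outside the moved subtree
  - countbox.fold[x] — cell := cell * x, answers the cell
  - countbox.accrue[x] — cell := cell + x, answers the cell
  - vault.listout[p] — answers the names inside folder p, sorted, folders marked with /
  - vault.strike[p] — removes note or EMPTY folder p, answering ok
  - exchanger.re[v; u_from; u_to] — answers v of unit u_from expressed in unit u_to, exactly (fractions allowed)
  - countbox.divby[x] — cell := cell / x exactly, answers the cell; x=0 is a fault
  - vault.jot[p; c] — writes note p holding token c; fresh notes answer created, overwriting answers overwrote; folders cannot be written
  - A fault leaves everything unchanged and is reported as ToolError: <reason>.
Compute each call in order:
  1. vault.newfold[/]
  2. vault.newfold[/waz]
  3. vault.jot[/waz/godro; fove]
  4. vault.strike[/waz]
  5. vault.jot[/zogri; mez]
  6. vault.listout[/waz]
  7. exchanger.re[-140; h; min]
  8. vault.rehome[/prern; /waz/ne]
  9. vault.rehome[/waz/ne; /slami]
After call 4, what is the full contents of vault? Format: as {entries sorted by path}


Answer: {prern=crora, waz/, waz/godro=fove}

Derivation:
I try vault.newfold using p: /, — result: ToolError: exists.
Using vault.newfold using p: /waz, — result: ok.
Next I call vault.jot using p: /waz/godro, c: fove, which returns created.
Now I run vault.strike using p: /waz, → ToolError: not empty.
I invoke vault.jot using p: /zogri, c: mez, and observe created.
I call vault.listout using p: /waz, and observe [godro].
Using exchanger.re using v: -140, u_from: h, u_to: min, and observe -8400.
Then vault.rehome using s: /prern, d: /waz/ne: ok.
Invoking vault.rehome using s: /waz/ne, d: /slami, → ok.


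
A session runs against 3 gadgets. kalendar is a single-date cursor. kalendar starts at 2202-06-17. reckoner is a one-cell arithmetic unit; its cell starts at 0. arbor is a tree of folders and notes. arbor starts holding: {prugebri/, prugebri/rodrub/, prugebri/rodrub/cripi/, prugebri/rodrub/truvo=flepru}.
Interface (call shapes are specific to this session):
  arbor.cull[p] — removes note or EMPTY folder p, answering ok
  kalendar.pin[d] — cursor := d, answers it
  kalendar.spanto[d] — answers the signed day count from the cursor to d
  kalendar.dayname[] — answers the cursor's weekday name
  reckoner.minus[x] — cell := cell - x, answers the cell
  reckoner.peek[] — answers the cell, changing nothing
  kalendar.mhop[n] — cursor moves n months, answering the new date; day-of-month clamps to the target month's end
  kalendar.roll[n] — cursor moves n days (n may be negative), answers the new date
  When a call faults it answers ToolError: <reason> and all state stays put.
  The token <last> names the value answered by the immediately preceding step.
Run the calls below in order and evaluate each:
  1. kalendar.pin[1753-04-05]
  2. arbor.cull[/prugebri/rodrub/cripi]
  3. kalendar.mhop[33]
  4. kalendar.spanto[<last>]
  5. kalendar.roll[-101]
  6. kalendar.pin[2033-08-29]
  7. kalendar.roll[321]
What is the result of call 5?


CALL pin[d='1753-04-05']
RET  1753-04-05
CALL cull[p='/prugebri/rodrub/cripi']
RET  ok
CALL mhop[n='33']
RET  1756-01-05
CALL spanto[d='<last>']
RET  0
CALL roll[n='-101']
RET  1755-09-26
CALL pin[d='2033-08-29']
RET  2033-08-29
CALL roll[n='321']
RET  2034-07-16

Answer: 1755-09-26


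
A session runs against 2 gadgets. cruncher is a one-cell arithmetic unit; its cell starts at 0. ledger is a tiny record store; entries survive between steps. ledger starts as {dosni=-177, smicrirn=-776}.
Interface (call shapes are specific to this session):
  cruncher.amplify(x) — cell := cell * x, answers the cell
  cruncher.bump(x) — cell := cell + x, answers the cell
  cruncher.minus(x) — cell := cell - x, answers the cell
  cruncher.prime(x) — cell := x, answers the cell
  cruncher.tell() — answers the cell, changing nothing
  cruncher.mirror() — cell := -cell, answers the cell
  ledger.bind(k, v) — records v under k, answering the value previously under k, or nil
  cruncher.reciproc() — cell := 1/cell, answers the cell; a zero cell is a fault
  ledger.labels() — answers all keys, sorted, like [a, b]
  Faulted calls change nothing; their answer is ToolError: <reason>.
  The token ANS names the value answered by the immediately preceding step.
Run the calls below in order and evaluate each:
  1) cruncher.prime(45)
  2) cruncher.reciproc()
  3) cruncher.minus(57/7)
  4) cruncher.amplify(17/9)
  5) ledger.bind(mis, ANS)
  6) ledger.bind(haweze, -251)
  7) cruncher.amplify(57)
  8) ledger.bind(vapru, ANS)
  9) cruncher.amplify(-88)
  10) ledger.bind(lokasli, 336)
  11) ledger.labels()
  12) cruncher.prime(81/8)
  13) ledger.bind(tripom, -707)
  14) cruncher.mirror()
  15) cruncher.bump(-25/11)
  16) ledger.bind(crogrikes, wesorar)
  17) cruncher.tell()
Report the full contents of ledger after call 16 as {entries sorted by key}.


Answer: {crogrikes=wesorar, dosni=-177, haweze=-251, lokasli=336, mis=-43486/2835, smicrirn=-776, tripom=-707, vapru=-826234/945}

Derivation:
Step: cruncher.prime[x: 45]
Result: 45
Step: cruncher.reciproc[]
Result: 1/45
Step: cruncher.minus[x: 57/7]
Result: -2558/315
Step: cruncher.amplify[x: 17/9]
Result: -43486/2835
Step: ledger.bind[k: mis; v: ANS]
Result: nil
Step: ledger.bind[k: haweze; v: -251]
Result: nil
Step: cruncher.amplify[x: 57]
Result: -826234/945
Step: ledger.bind[k: vapru; v: ANS]
Result: nil
Step: cruncher.amplify[x: -88]
Result: 72708592/945
Step: ledger.bind[k: lokasli; v: 336]
Result: nil
Step: ledger.labels[]
Result: [dosni, haweze, lokasli, mis, smicrirn, vapru]
Step: cruncher.prime[x: 81/8]
Result: 81/8
Step: ledger.bind[k: tripom; v: -707]
Result: nil
Step: cruncher.mirror[]
Result: -81/8
Step: cruncher.bump[x: -25/11]
Result: -1091/88
Step: ledger.bind[k: crogrikes; v: wesorar]
Result: nil
Step: cruncher.tell[]
Result: -1091/88


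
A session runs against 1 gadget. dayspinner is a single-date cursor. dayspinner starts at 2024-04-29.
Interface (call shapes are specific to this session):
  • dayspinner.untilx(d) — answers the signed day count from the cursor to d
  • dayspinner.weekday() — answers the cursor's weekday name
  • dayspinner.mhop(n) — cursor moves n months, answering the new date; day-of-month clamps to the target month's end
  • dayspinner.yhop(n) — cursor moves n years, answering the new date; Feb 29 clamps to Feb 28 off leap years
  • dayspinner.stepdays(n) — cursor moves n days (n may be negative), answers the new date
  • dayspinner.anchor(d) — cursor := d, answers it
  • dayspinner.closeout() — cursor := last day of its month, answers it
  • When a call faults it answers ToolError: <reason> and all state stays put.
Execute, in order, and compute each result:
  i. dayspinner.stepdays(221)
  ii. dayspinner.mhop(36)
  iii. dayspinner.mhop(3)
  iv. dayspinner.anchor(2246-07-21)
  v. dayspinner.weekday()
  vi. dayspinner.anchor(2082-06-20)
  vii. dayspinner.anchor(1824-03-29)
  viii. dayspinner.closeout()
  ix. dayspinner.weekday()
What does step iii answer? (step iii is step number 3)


Answer: 2028-03-06

Derivation:
I invoke stepdays passing 221: 2024-12-06.
I call mhop passing 36, — result: 2027-12-06.
I run mhop passing 3: 2028-03-06.
I call anchor passing 2246-07-21, — result: 2246-07-21.
I call weekday, — result: Tuesday.
I try anchor passing 2082-06-20, → 2082-06-20.
Now I run anchor passing 1824-03-29, giving 1824-03-29.
I use closeout(), and see 1824-03-31.
Invoking weekday(), → Wednesday.


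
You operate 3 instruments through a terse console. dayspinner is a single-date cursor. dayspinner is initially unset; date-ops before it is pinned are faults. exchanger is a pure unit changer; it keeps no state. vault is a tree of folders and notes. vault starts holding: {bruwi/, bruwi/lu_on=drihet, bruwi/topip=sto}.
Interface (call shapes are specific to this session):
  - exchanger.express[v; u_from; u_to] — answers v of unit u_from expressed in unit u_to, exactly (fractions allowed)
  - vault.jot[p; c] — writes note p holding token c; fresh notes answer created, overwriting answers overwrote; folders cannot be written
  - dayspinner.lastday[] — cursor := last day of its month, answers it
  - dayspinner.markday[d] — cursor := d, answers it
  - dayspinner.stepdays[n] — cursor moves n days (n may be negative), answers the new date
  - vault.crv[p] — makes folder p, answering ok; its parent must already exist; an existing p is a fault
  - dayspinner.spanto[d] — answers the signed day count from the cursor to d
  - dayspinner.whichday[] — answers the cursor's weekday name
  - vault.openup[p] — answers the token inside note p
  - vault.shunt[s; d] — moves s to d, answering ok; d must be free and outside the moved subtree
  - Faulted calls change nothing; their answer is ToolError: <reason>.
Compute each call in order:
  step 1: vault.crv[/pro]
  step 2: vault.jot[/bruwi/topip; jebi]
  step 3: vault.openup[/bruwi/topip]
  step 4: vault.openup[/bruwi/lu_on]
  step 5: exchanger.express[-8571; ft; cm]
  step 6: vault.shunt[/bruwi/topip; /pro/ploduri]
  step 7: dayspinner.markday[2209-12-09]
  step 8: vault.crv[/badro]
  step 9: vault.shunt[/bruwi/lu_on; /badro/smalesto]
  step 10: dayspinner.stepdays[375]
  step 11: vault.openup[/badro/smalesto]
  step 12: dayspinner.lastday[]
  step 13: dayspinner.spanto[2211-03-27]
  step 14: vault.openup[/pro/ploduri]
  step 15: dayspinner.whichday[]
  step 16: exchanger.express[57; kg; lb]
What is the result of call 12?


Answer: 2210-12-31

Derivation:
// vault.crv(p: /pro) => ok
// vault.jot(p: /bruwi/topip, c: jebi) => overwrote
// vault.openup(p: /bruwi/topip) => jebi
// vault.openup(p: /bruwi/lu_on) => drihet
// exchanger.express(v: -8571, u_from: ft, u_to: cm) => -6531102/25
// vault.shunt(s: /bruwi/topip, d: /pro/ploduri) => ok
// dayspinner.markday(d: 2209-12-09) => 2209-12-09
// vault.crv(p: /badro) => ok
// vault.shunt(s: /bruwi/lu_on, d: /badro/smalesto) => ok
// dayspinner.stepdays(n: 375) => 2210-12-19
// vault.openup(p: /badro/smalesto) => drihet
// dayspinner.lastday() => 2210-12-31
// dayspinner.spanto(d: 2211-03-27) => 86
// vault.openup(p: /pro/ploduri) => jebi
// dayspinner.whichday() => Monday
// exchanger.express(v: 57, u_from: kg, u_to: lb) => 5700000000/45359237


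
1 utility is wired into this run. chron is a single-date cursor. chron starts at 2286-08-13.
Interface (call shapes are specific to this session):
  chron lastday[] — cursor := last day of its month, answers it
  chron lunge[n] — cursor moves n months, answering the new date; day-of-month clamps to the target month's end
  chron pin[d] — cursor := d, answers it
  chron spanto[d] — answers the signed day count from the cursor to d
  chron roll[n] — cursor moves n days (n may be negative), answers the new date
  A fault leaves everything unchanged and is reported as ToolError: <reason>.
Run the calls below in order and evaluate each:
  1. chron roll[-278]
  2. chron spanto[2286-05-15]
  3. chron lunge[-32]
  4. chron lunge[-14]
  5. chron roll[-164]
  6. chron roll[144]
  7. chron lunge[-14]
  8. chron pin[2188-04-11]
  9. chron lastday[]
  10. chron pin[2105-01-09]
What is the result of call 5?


Step: chron roll[n=-278]
Result: 2285-11-08
Step: chron spanto[d=2286-05-15]
Result: 188
Step: chron lunge[n=-32]
Result: 2283-03-08
Step: chron lunge[n=-14]
Result: 2282-01-08
Step: chron roll[n=-164]
Result: 2281-07-28
Step: chron roll[n=144]
Result: 2281-12-19
Step: chron lunge[n=-14]
Result: 2280-10-19
Step: chron pin[d=2188-04-11]
Result: 2188-04-11
Step: chron lastday[]
Result: 2188-04-30
Step: chron pin[d=2105-01-09]
Result: 2105-01-09

Answer: 2281-07-28


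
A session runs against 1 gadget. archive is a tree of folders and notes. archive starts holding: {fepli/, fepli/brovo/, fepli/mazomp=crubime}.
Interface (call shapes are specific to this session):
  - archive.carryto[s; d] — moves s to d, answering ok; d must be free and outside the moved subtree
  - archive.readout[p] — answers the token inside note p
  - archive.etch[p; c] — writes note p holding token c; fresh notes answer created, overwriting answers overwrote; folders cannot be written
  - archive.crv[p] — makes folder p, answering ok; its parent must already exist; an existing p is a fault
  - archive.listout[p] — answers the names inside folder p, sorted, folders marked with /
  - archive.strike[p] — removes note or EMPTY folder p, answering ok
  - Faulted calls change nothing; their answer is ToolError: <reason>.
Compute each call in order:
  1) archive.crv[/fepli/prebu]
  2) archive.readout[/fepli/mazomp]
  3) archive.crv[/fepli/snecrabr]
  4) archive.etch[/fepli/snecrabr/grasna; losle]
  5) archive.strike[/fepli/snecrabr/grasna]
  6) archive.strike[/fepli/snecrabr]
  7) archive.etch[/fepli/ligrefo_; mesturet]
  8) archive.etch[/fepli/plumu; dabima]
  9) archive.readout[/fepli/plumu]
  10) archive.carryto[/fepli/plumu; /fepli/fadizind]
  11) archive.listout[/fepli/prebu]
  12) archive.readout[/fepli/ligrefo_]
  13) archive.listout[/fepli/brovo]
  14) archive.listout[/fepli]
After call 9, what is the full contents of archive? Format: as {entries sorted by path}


;; 1. archive.crv(/fepli/prebu) => ok
;; 2. archive.readout(/fepli/mazomp) => crubime
;; 3. archive.crv(/fepli/snecrabr) => ok
;; 4. archive.etch(/fepli/snecrabr/grasna, losle) => created
;; 5. archive.strike(/fepli/snecrabr/grasna) => ok
;; 6. archive.strike(/fepli/snecrabr) => ok
;; 7. archive.etch(/fepli/ligrefo_, mesturet) => created
;; 8. archive.etch(/fepli/plumu, dabima) => created
;; 9. archive.readout(/fepli/plumu) => dabima
;; 10. archive.carryto(/fepli/plumu, /fepli/fadizind) => ok
;; 11. archive.listout(/fepli/prebu) => []
;; 12. archive.readout(/fepli/ligrefo_) => mesturet
;; 13. archive.listout(/fepli/brovo) => []
;; 14. archive.listout(/fepli) => [brovo/, fadizind, ligrefo_, mazomp, prebu/]

Answer: {fepli/, fepli/brovo/, fepli/ligrefo_=mesturet, fepli/mazomp=crubime, fepli/plumu=dabima, fepli/prebu/}


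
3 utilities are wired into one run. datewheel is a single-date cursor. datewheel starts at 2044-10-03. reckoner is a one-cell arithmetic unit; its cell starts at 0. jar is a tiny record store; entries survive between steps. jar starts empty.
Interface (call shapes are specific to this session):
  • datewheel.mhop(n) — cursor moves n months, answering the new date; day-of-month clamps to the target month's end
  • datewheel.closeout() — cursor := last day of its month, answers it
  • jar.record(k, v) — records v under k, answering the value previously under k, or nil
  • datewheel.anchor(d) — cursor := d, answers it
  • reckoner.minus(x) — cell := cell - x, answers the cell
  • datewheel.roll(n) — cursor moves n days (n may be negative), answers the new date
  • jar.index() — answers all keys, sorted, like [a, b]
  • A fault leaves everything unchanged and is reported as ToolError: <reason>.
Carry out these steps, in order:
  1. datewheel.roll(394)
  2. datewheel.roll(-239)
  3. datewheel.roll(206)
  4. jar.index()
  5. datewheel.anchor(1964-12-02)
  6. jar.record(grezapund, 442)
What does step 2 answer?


Answer: 2045-03-07

Derivation:
>> roll(n: 394)
<< 2045-11-01
>> roll(n: -239)
<< 2045-03-07
>> roll(n: 206)
<< 2045-09-29
>> index()
<< []
>> anchor(d: 1964-12-02)
<< 1964-12-02
>> record(k: grezapund, v: 442)
<< nil


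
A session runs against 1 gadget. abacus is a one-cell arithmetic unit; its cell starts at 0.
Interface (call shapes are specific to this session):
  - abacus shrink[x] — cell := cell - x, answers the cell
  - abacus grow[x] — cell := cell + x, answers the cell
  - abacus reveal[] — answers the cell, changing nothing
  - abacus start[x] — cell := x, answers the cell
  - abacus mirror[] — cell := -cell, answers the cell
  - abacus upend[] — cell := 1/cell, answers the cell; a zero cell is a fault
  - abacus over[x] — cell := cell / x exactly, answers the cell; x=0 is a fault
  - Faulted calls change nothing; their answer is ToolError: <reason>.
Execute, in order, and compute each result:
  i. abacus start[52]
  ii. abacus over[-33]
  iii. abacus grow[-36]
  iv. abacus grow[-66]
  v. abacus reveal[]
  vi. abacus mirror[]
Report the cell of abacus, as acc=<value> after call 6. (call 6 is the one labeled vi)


Answer: acc=3418/33

Derivation:
→ abacus start(52)
← 52
→ abacus over(-33)
← -52/33
→ abacus grow(-36)
← -1240/33
→ abacus grow(-66)
← -3418/33
→ abacus reveal()
← -3418/33
→ abacus mirror()
← 3418/33


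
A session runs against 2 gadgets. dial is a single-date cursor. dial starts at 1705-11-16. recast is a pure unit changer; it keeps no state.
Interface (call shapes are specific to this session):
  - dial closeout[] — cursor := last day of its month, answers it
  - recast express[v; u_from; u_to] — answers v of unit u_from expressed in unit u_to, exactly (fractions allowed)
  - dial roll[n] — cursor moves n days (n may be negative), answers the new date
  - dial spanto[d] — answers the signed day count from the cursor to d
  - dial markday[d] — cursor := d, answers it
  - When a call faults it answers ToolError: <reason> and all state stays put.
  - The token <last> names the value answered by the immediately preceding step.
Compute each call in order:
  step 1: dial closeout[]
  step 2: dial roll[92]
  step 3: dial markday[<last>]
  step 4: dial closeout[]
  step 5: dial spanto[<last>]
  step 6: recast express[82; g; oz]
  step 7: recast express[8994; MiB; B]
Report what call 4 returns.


>>> dial closeout
= 1705-11-30
>>> dial roll n='92'
= 1706-03-02
>>> dial markday d='<last>'
= 1706-03-02
>>> dial closeout
= 1706-03-31
>>> dial spanto d='<last>'
= 0
>>> recast express v='82' u_from='g' u_to='oz'
= 131200000/45359237
>>> recast express v='8994' u_from='MiB' u_to='B'
= 9430892544

Answer: 1706-03-31


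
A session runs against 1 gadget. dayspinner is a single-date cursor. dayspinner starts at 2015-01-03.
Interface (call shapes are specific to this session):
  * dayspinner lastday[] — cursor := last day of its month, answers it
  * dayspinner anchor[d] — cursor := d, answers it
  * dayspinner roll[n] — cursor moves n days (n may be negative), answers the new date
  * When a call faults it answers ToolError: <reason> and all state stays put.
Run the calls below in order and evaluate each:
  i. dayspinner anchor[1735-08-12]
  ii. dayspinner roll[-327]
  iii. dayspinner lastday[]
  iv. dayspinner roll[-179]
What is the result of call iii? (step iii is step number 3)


Answer: 1734-09-30

Derivation:
→ dayspinner anchor(1735-08-12)
← 1735-08-12
→ dayspinner roll(-327)
← 1734-09-19
→ dayspinner lastday()
← 1734-09-30
→ dayspinner roll(-179)
← 1734-04-04


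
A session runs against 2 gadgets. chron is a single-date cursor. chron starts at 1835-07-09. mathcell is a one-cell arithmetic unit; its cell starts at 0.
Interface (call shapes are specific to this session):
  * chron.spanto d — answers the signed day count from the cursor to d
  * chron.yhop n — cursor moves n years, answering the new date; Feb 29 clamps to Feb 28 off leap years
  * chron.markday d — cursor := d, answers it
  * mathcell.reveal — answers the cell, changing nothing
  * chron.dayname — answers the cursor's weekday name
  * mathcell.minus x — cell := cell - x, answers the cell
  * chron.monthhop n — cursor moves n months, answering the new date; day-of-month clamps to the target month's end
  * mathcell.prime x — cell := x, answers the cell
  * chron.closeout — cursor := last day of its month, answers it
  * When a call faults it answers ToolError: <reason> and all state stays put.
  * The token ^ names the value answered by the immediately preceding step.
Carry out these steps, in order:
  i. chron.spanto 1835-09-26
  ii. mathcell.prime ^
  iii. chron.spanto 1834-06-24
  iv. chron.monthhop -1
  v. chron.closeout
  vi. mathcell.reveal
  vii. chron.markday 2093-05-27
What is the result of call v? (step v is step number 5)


Answer: 1835-06-30

Derivation:
I call chron.spanto on d: 1835-09-26: 79.
Now I run mathcell.prime on x: ^, which returns 79.
Now I run chron.spanto on d: 1834-06-24, and see -380.
Now I run chron.monthhop on n: -1, and observe 1835-06-09.
I run chron.closeout, → 1835-06-30.
Now I run mathcell.reveal, yielding 79.
I run chron.markday on d: 2093-05-27, → 2093-05-27.


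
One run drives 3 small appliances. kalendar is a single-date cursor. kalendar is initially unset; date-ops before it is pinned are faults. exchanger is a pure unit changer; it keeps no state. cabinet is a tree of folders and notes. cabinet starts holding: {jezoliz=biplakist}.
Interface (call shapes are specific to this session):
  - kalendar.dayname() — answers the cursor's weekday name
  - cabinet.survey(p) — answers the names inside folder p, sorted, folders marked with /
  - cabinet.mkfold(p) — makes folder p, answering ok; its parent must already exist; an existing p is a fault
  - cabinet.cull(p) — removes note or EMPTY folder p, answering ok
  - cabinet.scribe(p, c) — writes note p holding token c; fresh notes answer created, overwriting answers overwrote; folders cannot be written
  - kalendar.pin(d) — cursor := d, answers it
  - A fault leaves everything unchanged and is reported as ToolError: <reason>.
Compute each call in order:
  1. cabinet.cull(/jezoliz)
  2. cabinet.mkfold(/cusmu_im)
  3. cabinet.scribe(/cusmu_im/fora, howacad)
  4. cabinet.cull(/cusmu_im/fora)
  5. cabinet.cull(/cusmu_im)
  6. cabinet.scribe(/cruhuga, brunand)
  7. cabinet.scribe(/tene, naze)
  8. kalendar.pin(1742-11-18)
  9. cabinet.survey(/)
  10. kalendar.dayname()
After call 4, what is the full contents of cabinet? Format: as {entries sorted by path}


Answer: {cusmu_im/}

Derivation:
% cabinet.cull p='/jezoliz'
= ok
% cabinet.mkfold p='/cusmu_im'
= ok
% cabinet.scribe p='/cusmu_im/fora' c='howacad'
= created
% cabinet.cull p='/cusmu_im/fora'
= ok
% cabinet.cull p='/cusmu_im'
= ok
% cabinet.scribe p='/cruhuga' c='brunand'
= created
% cabinet.scribe p='/tene' c='naze'
= created
% kalendar.pin d='1742-11-18'
= 1742-11-18
% cabinet.survey p='/'
= [cruhuga, tene]
% kalendar.dayname
= Sunday


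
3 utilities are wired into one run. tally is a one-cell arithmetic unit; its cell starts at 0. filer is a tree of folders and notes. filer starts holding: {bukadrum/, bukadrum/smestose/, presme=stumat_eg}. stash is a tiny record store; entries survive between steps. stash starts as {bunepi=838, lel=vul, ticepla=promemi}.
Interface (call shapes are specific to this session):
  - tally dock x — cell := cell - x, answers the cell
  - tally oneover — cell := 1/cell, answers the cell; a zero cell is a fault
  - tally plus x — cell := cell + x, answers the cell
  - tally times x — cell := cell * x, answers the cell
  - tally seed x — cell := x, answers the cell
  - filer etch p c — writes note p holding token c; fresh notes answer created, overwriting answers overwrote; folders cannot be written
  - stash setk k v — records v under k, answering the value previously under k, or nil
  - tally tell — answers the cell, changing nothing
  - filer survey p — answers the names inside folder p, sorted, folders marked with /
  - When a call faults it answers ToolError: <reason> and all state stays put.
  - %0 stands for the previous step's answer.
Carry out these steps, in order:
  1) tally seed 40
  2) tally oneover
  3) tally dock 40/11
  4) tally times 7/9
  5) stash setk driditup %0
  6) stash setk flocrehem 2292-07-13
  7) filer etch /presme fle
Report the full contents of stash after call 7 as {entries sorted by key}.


Answer: {bunepi=838, driditup=-11123/3960, flocrehem=2292-07-13, lel=vul, ticepla=promemi}

Derivation:
$ tally seed x→40
:: 40
$ tally oneover
:: 1/40
$ tally dock x→40/11
:: -1589/440
$ tally times x→7/9
:: -11123/3960
$ stash setk k→driditup v→%0
:: nil
$ stash setk k→flocrehem v→2292-07-13
:: nil
$ filer etch p→/presme c→fle
:: overwrote


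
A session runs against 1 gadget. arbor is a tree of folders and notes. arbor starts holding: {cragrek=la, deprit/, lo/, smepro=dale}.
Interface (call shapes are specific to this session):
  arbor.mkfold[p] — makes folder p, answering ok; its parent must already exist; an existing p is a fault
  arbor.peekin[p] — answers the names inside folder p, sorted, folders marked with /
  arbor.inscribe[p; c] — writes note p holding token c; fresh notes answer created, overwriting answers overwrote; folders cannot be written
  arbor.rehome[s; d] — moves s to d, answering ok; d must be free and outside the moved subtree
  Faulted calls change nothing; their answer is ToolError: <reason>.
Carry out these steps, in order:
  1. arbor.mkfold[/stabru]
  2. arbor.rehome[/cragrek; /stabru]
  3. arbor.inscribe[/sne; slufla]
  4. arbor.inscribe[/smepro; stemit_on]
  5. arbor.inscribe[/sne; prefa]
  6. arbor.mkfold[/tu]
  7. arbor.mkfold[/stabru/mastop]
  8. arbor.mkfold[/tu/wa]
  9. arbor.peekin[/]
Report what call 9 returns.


Answer: [cragrek, deprit/, lo/, smepro, sne, stabru/, tu/]

Derivation:
Calling mkfold on p: /stabru, and observe ok.
I invoke rehome on s: /cragrek, d: /stabru, → ToolError: exists.
I use inscribe on p: /sne, c: slufla, yielding created.
I run inscribe on p: /smepro, c: stemit_on, and see overwrote.
I invoke inscribe on p: /sne, c: prefa, yielding overwrote.
Then mkfold on p: /tu, and get ok.
I run mkfold on p: /stabru/mastop: ok.
I invoke mkfold on p: /tu/wa: ok.
Using peekin on p: /, yielding [cragrek, deprit/, lo/, smepro, sne, stabru/, tu/].


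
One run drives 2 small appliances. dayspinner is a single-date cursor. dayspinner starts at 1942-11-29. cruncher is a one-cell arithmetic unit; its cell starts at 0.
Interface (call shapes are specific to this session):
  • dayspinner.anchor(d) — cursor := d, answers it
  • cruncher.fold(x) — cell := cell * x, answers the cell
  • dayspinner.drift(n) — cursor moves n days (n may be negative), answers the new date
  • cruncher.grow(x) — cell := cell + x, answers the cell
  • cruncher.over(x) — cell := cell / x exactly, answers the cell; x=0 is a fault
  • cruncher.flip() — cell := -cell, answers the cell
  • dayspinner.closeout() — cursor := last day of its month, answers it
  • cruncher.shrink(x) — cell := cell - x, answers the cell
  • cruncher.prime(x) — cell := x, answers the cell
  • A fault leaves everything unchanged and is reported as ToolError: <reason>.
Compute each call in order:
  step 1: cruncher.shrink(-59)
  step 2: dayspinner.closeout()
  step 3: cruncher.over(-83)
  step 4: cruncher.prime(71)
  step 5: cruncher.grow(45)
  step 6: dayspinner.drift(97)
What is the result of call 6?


Answer: 1943-03-07

Derivation:
-> cruncher.shrink(x→-59)
<- 59
-> dayspinner.closeout()
<- 1942-11-30
-> cruncher.over(x→-83)
<- -59/83
-> cruncher.prime(x→71)
<- 71
-> cruncher.grow(x→45)
<- 116
-> dayspinner.drift(n→97)
<- 1943-03-07


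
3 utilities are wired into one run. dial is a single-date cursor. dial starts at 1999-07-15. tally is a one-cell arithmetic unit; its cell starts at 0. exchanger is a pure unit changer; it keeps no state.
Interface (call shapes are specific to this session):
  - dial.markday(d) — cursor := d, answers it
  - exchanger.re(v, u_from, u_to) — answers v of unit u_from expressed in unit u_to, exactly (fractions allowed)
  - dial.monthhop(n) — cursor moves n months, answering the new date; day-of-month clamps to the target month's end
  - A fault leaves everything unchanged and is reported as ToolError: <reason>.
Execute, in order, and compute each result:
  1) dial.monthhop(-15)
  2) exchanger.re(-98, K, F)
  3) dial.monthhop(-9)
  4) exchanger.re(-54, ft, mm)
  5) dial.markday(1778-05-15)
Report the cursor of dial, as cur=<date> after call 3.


→ dial.monthhop(n='-15')
← 1998-04-15
→ exchanger.re(v='-98', u_from='K', u_to='F')
← -63607/100
→ dial.monthhop(n='-9')
← 1997-07-15
→ exchanger.re(v='-54', u_from='ft', u_to='mm')
← -82296/5
→ dial.markday(d='1778-05-15')
← 1778-05-15

Answer: cur=1997-07-15


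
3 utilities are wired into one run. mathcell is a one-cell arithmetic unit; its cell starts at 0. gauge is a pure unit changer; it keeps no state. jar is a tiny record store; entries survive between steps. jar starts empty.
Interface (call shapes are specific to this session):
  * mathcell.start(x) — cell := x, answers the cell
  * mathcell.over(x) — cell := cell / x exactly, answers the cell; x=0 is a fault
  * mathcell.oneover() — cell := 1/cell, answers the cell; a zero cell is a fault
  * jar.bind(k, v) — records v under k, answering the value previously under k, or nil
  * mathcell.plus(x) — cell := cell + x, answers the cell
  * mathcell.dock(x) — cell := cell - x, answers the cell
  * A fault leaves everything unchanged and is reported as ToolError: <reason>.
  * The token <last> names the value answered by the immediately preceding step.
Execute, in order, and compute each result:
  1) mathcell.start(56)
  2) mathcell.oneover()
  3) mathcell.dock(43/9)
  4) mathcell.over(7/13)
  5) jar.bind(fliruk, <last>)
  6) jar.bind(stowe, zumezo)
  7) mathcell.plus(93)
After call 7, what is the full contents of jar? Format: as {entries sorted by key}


Answer: {fliruk=-31187/3528, stowe=zumezo}

Derivation:
-- start(x→56) ~> 56
-- oneover() ~> 1/56
-- dock(x→43/9) ~> -2399/504
-- over(x→7/13) ~> -31187/3528
-- bind(k→fliruk, v→<last>) ~> nil
-- bind(k→stowe, v→zumezo) ~> nil
-- plus(x→93) ~> 296917/3528
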